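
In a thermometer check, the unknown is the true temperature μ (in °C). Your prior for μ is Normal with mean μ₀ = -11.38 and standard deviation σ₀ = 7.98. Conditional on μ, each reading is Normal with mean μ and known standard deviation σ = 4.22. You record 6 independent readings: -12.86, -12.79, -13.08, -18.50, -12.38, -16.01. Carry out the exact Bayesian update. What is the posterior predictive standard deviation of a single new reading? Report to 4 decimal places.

For Normal data with known variance σ², a Normal(μ₀, σ₀²) prior on μ is conjugate. Posterior precision = 1/σ₀² + n/σ²; posterior mean is the precision-weighted average of μ₀ and x̄.
σ₀² = 7.98² = 63.6804, σ² = 4.22² = 17.8084; σ² + n·σ₀² = 17.8084 + 6·63.6804 = 399.8908.
Posterior precision = 1/σ₀² + n/σ² = 1/63.6804 + 6/17.8084 = (σ² + n·σ₀²)/(σ₀²σ²) = 399.8908/(63.6804·17.8084); posterior variance σₙ² = σ₀²σ²/(σ² + n·σ₀²) = 63.6804·17.8084/399.8908 = 2.835889.
Predictive variance for one new observation = σₙ² + σ² = 63.6804·17.8084/399.8908 + 17.8084 = σ²·(σ₀² + 399.8908)/399.8908 = 17.8084·463.5712/399.8908 = 20.644289; SD = √(17.8084·463.5712/399.8908) = 4.5436.

4.5436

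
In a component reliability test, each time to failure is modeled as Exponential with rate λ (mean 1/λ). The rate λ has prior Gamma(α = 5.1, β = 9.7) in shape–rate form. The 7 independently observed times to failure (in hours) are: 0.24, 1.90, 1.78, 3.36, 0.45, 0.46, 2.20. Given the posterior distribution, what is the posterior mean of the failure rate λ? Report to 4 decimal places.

With a Gamma(shape α, rate β) prior on the exponential rate λ, the posterior after n observations with total T = Σxᵢ is Gamma(α+n, β+T).
Sum of observations T = 10.39 hours; n = 7.
Posterior: Gamma(5.1+7, 9.7+10.39) = Gamma(12.1, 20.09).
Posterior mean of λ = α/β = 12.1/20.09 = 0.6023.

0.6023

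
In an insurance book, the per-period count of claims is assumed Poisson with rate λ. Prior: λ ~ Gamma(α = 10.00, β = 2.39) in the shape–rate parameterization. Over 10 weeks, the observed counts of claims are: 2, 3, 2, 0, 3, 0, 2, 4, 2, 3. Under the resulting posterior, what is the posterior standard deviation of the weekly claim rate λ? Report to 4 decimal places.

With a Gamma(shape α, rate β) prior, the Poisson likelihood is conjugate: the posterior is Gamma(α + ΣXᵢ, β + n).
Sum of counts S = 21 over n = 10 weeks.
Posterior: Gamma(α+S, β+n) = Gamma(10.00+21, 2.39+10) = Gamma(31.00, 12.39).
SD = √α/β = √31.00/12.39 = 0.4494.

0.4494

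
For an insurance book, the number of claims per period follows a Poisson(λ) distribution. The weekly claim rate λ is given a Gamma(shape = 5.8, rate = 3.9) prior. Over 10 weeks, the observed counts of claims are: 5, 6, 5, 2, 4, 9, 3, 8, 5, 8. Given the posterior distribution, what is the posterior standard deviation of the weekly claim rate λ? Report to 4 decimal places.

With a Gamma(shape α, rate β) prior, the Poisson likelihood is conjugate: the posterior is Gamma(α + ΣXᵢ, β + n).
Sum of counts S = 55 over n = 10 weeks.
Posterior: Gamma(α+S, β+n) = Gamma(5.8+55, 3.9+10) = Gamma(60.8, 13.9).
SD = √α/β = √60.8/13.9 = 0.5610.

0.5610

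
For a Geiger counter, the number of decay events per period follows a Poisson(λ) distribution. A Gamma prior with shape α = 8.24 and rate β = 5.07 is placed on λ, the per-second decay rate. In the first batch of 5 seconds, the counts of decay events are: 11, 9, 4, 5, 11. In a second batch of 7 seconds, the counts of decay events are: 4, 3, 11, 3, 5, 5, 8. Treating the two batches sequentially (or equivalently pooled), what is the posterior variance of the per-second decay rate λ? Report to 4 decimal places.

0.2994

With a Gamma(shape α, rate β) prior, the Poisson likelihood is conjugate: the posterior is Gamma(α + ΣXᵢ, β + n).
Batch 1: sum of counts S = 40 over n = 5 seconds.
After batch 1: Gamma(α+S, β+n) = Gamma(8.24+40, 5.07+5) = Gamma(48.24, 10.07).
Batch 2: sum of counts S = 39 over n = 7 seconds.
After batch 2: Gamma(α+S, β+n) = Gamma(48.24+39, 10.07+7) = Gamma(87.24, 17.07).
Var = α/β² = 87.24/17.07² = 0.2994.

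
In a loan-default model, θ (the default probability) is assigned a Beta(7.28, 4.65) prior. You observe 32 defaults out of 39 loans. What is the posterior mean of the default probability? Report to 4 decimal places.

The Beta prior is conjugate to a Binomial/Bernoulli likelihood; the update adds successes to α and failures to β.
Posterior: Beta(α+k, β+n−k) = Beta(7.28+32, 4.65+7) = Beta(39.28, 11.65).
Posterior mean = α/(α+β) = 39.28/50.93 = 0.7713.

0.7713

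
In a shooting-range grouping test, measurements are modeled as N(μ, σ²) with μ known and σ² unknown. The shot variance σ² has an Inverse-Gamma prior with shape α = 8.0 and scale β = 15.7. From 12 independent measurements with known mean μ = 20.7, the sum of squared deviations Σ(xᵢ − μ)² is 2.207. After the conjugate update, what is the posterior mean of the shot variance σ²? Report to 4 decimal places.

1.2926

With known mean μ and an Inverse-Gamma(α, β) prior on σ², the Normal likelihood is conjugate: posterior is Inv-Gamma(α + n/2, β + Σ(xᵢ−μ)²/2).
Posterior: Inv-Gamma(8.0 + 12/2, 15.7 + 2.207/2) = Inv-Gamma(14.00, 16.8035).
E[σ²|data] = β/(α−1) = 16.8035/13.00 = 1.2926.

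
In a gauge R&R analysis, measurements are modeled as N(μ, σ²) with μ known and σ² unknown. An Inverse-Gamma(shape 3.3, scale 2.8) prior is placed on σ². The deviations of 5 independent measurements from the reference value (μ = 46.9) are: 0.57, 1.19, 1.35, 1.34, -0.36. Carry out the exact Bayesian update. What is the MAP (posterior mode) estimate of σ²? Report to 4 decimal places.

With known mean μ and an Inverse-Gamma(α, β) prior on σ², the Normal likelihood is conjugate: posterior is Inv-Gamma(α + n/2, β + Σ(xᵢ−μ)²/2).
Σ(xᵢ−μ)² = (0.57)² + (1.19)² + (1.35)² + (1.34)² + (-0.36)² = 5.4887.
Posterior: Inv-Gamma(3.3 + 5/2, 2.8 + 5.4887/2) = Inv-Gamma(5.80, 5.54435).
Mode = β/(α+1) = 5.54435/6.80 = 0.8153.

0.8153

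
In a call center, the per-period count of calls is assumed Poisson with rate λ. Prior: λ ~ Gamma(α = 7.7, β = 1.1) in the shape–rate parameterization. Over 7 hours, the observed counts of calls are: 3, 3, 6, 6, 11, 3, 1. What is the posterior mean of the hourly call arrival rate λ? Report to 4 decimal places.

5.0247

With a Gamma(shape α, rate β) prior, the Poisson likelihood is conjugate: the posterior is Gamma(α + ΣXᵢ, β + n).
Sum of counts S = 33 over n = 7 hours.
Posterior: Gamma(α+S, β+n) = Gamma(7.7+33, 1.1+7) = Gamma(40.7, 8.1).
Posterior mean = α/β = 40.7/8.1 = 5.0247.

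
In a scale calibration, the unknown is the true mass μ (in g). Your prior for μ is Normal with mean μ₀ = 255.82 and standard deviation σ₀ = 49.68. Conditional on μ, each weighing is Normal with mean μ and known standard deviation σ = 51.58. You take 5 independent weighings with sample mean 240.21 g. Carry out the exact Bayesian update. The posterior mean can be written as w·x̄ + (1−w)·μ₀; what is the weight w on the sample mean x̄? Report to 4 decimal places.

For Normal data with known variance σ², a Normal(μ₀, σ₀²) prior on μ is conjugate. Posterior precision = 1/σ₀² + n/σ²; posterior mean is the precision-weighted average of μ₀ and x̄.
σ₀² = 49.68² = 2468.1024, σ² = 51.58² = 2660.4964. Prior precision 1/σ₀² = 1/2468.1024; data precision n/σ² = 5/2660.4964.
w = (n/σ²)/(1/σ₀² + n/σ²) = n·σ₀²/(σ² + n·σ₀²) = 5·2468.1024/(2660.4964 + 5·2468.1024) = 12340.512/15001.0084 = 0.8226.

0.8226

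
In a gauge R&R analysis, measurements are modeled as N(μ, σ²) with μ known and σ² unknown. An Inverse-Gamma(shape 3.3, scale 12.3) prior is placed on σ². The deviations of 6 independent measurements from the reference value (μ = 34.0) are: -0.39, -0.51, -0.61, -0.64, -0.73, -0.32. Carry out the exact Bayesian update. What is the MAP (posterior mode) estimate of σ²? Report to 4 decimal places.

1.8102

With known mean μ and an Inverse-Gamma(α, β) prior on σ², the Normal likelihood is conjugate: posterior is Inv-Gamma(α + n/2, β + Σ(xᵢ−μ)²/2).
Σ(xᵢ−μ)² = (-0.39)² + (-0.51)² + (-0.61)² + (-0.64)² + (-0.73)² + (-0.32)² = 1.8292.
Posterior: Inv-Gamma(3.3 + 6/2, 12.3 + 1.8292/2) = Inv-Gamma(6.30, 13.21460).
Mode = β/(α+1) = 13.21460/7.30 = 1.8102.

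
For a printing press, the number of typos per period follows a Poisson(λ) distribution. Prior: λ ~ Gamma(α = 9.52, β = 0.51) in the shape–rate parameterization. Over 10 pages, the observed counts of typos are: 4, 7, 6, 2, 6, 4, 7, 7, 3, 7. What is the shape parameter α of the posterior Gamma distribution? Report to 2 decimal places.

62.52

With a Gamma(shape α, rate β) prior, the Poisson likelihood is conjugate: the posterior is Gamma(α + ΣXᵢ, β + n).
Sum of counts S = 53 over n = 10 pages.
Posterior: Gamma(α+S, β+n) = Gamma(9.52+53, 0.51+10) = Gamma(62.52, 10.51).
Posterior α = 62.52.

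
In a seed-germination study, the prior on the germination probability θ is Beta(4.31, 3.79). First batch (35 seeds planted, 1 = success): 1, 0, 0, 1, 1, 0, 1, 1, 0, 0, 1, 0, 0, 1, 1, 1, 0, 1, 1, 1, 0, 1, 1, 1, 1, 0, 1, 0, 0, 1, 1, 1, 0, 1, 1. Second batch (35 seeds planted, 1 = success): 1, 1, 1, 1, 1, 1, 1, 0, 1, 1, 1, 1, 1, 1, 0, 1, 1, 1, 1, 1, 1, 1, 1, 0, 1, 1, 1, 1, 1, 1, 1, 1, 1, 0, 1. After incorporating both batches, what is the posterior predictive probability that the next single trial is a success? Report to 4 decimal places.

0.7338

The Beta prior is conjugate to a Binomial/Bernoulli likelihood; the update adds successes to α and failures to β.
After batch 1: Beta(4.31+22, 3.79+13) = Beta(26.31, 16.79).
After batch 2: Beta(26.31+31, 16.79+4) = Beta(57.31, 20.79).
For a single future Bernoulli trial, P(success | data) = α/(α+β) = 0.7338.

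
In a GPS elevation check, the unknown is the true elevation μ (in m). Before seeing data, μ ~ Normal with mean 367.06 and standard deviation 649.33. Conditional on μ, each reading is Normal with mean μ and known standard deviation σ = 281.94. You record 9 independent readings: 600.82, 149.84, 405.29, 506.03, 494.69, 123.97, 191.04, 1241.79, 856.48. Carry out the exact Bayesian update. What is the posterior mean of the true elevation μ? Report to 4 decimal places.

For Normal data with known variance σ², a Normal(μ₀, σ₀²) prior on μ is conjugate. Posterior precision = 1/σ₀² + n/σ²; posterior mean is the precision-weighted average of μ₀ and x̄.
Σxᵢ = 600.82 + 149.84 + 405.29 + 506.03 + 494.69 + 123.97 + 191.04 + 1241.79 + 856.48 = 4569.95, so n·x̄ = 4569.95.
σ₀² = 649.33² = 421629.4489, σ² = 281.94² = 79490.1636; σ² + n·σ₀² = 79490.1636 + 9·421629.4489 = 3874155.2037.
Posterior mean = (μ₀/σ₀² + n·x̄/σ²)/(1/σ₀² + n/σ²) = (σ²·μ₀ + σ₀²·n·x̄)/(σ² + n·σ₀²) = (79490.1636·367.06 + 421629.4489·4569.95)/3874155.2037 = 1956003159.451571/3874155.2037 = 504.8851.

504.8851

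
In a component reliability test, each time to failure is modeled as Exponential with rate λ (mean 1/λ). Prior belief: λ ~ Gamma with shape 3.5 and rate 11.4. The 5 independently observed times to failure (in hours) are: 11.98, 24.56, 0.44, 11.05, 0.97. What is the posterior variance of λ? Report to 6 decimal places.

0.002330

With a Gamma(shape α, rate β) prior on the exponential rate λ, the posterior after n observations with total T = Σxᵢ is Gamma(α+n, β+T).
Sum of observations T = 49.00 hours; n = 5.
Posterior: Gamma(3.5+5, 11.4+49.00) = Gamma(8.5, 60.40).
Var = α/β² = 0.002330.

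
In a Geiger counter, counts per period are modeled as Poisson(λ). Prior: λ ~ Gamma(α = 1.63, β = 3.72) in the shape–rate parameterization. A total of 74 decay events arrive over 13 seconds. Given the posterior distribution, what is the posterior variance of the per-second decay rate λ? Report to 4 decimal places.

0.2705

With a Gamma(shape α, rate β) prior, the Poisson likelihood is conjugate: the posterior is Gamma(α + ΣXᵢ, β + n).
Posterior: Gamma(α+S, β+n) = Gamma(1.63+74, 3.72+13) = Gamma(75.63, 16.72).
Var = α/β² = 75.63/16.72² = 0.2705.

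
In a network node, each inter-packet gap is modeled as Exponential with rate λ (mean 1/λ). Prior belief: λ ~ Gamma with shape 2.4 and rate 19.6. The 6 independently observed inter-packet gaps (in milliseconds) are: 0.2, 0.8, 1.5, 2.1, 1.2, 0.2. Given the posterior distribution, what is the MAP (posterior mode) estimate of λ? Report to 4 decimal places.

With a Gamma(shape α, rate β) prior on the exponential rate λ, the posterior after n observations with total T = Σxᵢ is Gamma(α+n, β+T).
Sum of observations T = 6.0 milliseconds; n = 6.
Posterior: Gamma(2.4+6, 19.6+6.0) = Gamma(8.4, 25.6).
Mode = (α−1)/β = 0.2891.

0.2891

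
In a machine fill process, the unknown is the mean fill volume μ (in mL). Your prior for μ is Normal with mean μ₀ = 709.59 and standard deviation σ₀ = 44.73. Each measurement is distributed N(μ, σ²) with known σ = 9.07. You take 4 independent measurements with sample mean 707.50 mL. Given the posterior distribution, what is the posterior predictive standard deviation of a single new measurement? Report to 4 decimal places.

For Normal data with known variance σ², a Normal(μ₀, σ₀²) prior on μ is conjugate. Posterior precision = 1/σ₀² + n/σ²; posterior mean is the precision-weighted average of μ₀ and x̄.
σ₀² = 44.73² = 2000.7729, σ² = 9.07² = 82.2649; σ² + n·σ₀² = 82.2649 + 4·2000.7729 = 8085.3565.
Posterior precision = 1/σ₀² + n/σ² = 1/2000.7729 + 4/82.2649 = (σ² + n·σ₀²)/(σ₀²σ²) = 8085.3565/(2000.7729·82.2649); posterior variance σₙ² = σ₀²σ²/(σ² + n·σ₀²) = 2000.7729·82.2649/8085.3565 = 20.356973.
Predictive variance for one new observation = σₙ² + σ² = 2000.7729·82.2649/8085.3565 + 82.2649 = σ²·(σ₀² + 8085.3565)/8085.3565 = 82.2649·10086.1294/8085.3565 = 102.621873; SD = √(82.2649·10086.1294/8085.3565) = 10.1302.

10.1302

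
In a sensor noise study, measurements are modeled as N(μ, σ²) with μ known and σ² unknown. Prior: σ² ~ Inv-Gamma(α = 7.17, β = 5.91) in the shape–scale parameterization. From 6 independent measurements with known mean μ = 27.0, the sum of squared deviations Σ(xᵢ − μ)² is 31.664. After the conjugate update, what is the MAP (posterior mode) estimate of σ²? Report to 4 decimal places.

With known mean μ and an Inverse-Gamma(α, β) prior on σ², the Normal likelihood is conjugate: posterior is Inv-Gamma(α + n/2, β + Σ(xᵢ−μ)²/2).
Posterior: Inv-Gamma(7.17 + 6/2, 5.91 + 31.664/2) = Inv-Gamma(10.17, 21.7420).
Mode = β/(α+1) = 21.7420/11.17 = 1.9465.

1.9465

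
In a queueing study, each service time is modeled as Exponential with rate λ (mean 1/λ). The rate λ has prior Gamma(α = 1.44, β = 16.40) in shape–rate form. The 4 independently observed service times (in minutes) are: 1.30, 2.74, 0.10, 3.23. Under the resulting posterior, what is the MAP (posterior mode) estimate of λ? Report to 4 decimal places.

0.1868

With a Gamma(shape α, rate β) prior on the exponential rate λ, the posterior after n observations with total T = Σxᵢ is Gamma(α+n, β+T).
Sum of observations T = 7.37 minutes; n = 4.
Posterior: Gamma(1.44+4, 16.40+7.37) = Gamma(5.44, 23.77).
Mode = (α−1)/β = 0.1868.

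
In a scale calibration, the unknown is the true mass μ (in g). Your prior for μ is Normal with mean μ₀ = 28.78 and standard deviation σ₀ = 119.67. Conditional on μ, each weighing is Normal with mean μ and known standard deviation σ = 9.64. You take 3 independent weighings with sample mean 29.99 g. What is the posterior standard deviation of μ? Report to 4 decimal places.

5.5596

For Normal data with known variance σ², a Normal(μ₀, σ₀²) prior on μ is conjugate. Posterior precision = 1/σ₀² + n/σ²; posterior mean is the precision-weighted average of μ₀ and x̄.
σ₀² = 119.67² = 14320.9089, σ² = 9.64² = 92.9296; σ² + n·σ₀² = 92.9296 + 3·14320.9089 = 43055.6563.
Posterior precision = 1/σ₀² + n/σ² = 1/14320.9089 + 3/92.9296 = (σ² + n·σ₀²)/(σ₀²σ²) = 43055.6563/(14320.9089·92.9296); posterior variance σₙ² = σ₀²σ²/(σ² + n·σ₀²) = 14320.9089·92.9296/43055.6563 = 30.909675.
Posterior SD = √σₙ² = √(14320.9089·92.9296/43055.6563) = 5.5596.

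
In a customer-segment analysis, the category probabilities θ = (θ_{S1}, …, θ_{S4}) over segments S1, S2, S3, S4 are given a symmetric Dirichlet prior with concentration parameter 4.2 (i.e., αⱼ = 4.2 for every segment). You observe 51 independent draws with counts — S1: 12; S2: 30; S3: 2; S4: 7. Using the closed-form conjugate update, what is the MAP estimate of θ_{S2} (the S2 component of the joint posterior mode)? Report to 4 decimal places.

0.5204

The Dirichlet prior is conjugate to the Multinomial likelihood: each posterior αⱼ = prior αⱼ + observed count nⱼ.
Posterior concentration: (16.2, 34.2, 6.2, 11.2), total = 67.8.
Joint mode component: (α_{S2}−1)/(Σα−K) = 33.2/63.8 = 0.5204.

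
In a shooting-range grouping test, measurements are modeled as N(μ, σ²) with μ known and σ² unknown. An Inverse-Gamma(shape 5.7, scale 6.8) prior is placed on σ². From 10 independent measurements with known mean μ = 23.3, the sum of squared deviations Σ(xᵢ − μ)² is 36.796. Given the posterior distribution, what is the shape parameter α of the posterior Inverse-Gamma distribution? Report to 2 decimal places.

10.70

With known mean μ and an Inverse-Gamma(α, β) prior on σ², the Normal likelihood is conjugate: posterior is Inv-Gamma(α + n/2, β + Σ(xᵢ−μ)²/2).
Posterior: Inv-Gamma(5.7 + 10/2, 6.8 + 36.796/2) = Inv-Gamma(10.70, 25.1980).
Posterior α = 10.70.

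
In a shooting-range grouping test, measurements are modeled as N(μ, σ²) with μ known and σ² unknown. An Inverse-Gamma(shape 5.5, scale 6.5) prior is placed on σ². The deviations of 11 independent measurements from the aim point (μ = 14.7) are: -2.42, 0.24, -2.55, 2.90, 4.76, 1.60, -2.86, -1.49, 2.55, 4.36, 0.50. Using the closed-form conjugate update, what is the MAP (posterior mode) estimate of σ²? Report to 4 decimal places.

With known mean μ and an Inverse-Gamma(α, β) prior on σ², the Normal likelihood is conjugate: posterior is Inv-Gamma(α + n/2, β + Σ(xᵢ−μ)²/2).
Σ(xᵢ−μ)² = (-2.42)² + (0.24)² + (-2.55)² + (2.90)² + (4.76)² + (1.60)² + (-2.86)² + (-1.49)² + (2.55)² + (4.36)² + (0.50)² = 82.2059.
Posterior: Inv-Gamma(5.5 + 11/2, 6.5 + 82.2059/2) = Inv-Gamma(11.00, 47.60295).
Mode = β/(α+1) = 47.60295/12.00 = 3.9669.

3.9669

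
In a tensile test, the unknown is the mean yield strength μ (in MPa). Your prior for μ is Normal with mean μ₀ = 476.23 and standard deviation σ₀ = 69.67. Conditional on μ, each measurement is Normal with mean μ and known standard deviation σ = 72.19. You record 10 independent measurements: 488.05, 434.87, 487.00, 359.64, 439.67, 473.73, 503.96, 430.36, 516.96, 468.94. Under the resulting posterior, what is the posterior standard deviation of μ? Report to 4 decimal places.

For Normal data with known variance σ², a Normal(μ₀, σ₀²) prior on μ is conjugate. Posterior precision = 1/σ₀² + n/σ²; posterior mean is the precision-weighted average of μ₀ and x̄.
σ₀² = 69.67² = 4853.9089, σ² = 72.19² = 5211.3961; σ² + n·σ₀² = 5211.3961 + 10·4853.9089 = 53750.4851.
Posterior precision = 1/σ₀² + n/σ² = 1/4853.9089 + 10/5211.3961 = (σ² + n·σ₀²)/(σ₀²σ²) = 53750.4851/(4853.9089·5211.3961); posterior variance σₙ² = σ₀²σ²/(σ² + n·σ₀²) = 4853.9089·5211.3961/53750.4851 = 470.612346.
Posterior SD = √σₙ² = √(4853.9089·5211.3961/53750.4851) = 21.6936.

21.6936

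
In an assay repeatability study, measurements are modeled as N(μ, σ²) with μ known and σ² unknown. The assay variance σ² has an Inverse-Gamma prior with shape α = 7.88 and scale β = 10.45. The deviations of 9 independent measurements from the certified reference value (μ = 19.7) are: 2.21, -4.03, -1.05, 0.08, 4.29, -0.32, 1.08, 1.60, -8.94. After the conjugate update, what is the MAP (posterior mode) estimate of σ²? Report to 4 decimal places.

With known mean μ and an Inverse-Gamma(α, β) prior on σ², the Normal likelihood is conjugate: posterior is Inv-Gamma(α + n/2, β + Σ(xᵢ−μ)²/2).
Σ(xᵢ−μ)² = (2.21)² + (-4.03)² + (-1.05)² + (0.08)² + (4.29)² + (-0.32)² + (1.08)² + (1.60)² + (-8.94)² = 124.3904.
Posterior: Inv-Gamma(7.88 + 9/2, 10.45 + 124.3904/2) = Inv-Gamma(12.38, 72.64520).
Mode = β/(α+1) = 72.64520/13.38 = 5.4294.

5.4294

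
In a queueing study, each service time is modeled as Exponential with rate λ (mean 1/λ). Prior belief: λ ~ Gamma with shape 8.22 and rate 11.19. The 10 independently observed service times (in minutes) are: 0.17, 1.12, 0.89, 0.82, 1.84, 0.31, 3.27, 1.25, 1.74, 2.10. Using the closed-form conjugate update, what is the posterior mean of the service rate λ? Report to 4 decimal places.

With a Gamma(shape α, rate β) prior on the exponential rate λ, the posterior after n observations with total T = Σxᵢ is Gamma(α+n, β+T).
Sum of observations T = 13.51 minutes; n = 10.
Posterior: Gamma(8.22+10, 11.19+13.51) = Gamma(18.22, 24.70).
Posterior mean of λ = α/β = 18.22/24.70 = 0.7377.

0.7377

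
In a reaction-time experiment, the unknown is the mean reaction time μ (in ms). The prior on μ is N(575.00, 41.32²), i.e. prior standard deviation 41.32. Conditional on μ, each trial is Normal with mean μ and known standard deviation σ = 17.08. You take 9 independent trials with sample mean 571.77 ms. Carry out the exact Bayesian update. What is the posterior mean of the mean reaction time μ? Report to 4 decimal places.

571.8302

For Normal data with known variance σ², a Normal(μ₀, σ₀²) prior on μ is conjugate. Posterior precision = 1/σ₀² + n/σ²; posterior mean is the precision-weighted average of μ₀ and x̄.
n·x̄ = 9·571.77 = 5145.93.
σ₀² = 41.32² = 1707.3424, σ² = 17.08² = 291.7264; σ² + n·σ₀² = 291.7264 + 9·1707.3424 = 15657.808.
Posterior mean = (μ₀/σ₀² + n·x̄/σ²)/(1/σ₀² + n/σ²) = (σ²·μ₀ + σ₀²·n·x̄)/(σ² + n·σ₀²) = (291.7264·575.00 + 1707.3424·5145.93)/15657.808 = 8953607.156432/15657.808 = 571.8302.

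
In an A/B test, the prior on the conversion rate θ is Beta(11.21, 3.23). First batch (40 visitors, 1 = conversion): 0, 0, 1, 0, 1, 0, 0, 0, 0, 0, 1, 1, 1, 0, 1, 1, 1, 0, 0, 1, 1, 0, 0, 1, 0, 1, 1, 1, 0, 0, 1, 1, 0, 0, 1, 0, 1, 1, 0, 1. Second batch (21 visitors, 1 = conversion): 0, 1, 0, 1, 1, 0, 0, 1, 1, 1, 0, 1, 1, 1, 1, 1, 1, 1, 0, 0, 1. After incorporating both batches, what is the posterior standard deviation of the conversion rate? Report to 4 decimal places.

The Beta prior is conjugate to a Binomial/Bernoulli likelihood; the update adds successes to α and failures to β.
After batch 1: Beta(11.21+20, 3.23+20) = Beta(31.21, 23.23).
After batch 2: Beta(31.21+14, 23.23+7) = Beta(45.21, 30.23).
Var = αβ/((α+β)²(α+β+1)) = 45.21·30.23/(75.44²·76.44) = 0.00314158; SD = √0.00314158 = 0.0560.

0.0560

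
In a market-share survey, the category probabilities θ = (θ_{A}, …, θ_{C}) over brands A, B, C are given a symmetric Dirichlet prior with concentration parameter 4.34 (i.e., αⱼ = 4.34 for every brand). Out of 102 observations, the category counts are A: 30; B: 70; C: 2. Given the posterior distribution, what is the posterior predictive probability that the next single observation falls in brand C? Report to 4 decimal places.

The Dirichlet prior is conjugate to the Multinomial likelihood: each posterior αⱼ = prior αⱼ + observed count nⱼ.
Posterior concentration: (34.34, 74.34, 6.34), total = 115.02.
P(next = C | data) = α_{C}/Σα = 0.0551.

0.0551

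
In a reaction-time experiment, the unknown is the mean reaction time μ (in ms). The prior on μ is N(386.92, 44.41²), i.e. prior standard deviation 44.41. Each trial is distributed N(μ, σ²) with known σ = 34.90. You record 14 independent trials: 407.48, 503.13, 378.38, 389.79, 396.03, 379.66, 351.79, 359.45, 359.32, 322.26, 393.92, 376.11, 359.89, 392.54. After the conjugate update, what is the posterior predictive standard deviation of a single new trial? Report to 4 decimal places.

For Normal data with known variance σ², a Normal(μ₀, σ₀²) prior on μ is conjugate. Posterior precision = 1/σ₀² + n/σ²; posterior mean is the precision-weighted average of μ₀ and x̄.
σ₀² = 44.41² = 1972.2481, σ² = 34.90² = 1218.01; σ² + n·σ₀² = 1218.01 + 14·1972.2481 = 28829.4834.
Posterior precision = 1/σ₀² + n/σ² = 1/1972.2481 + 14/1218.01 = (σ² + n·σ₀²)/(σ₀²σ²) = 28829.4834/(1972.2481·1218.01); posterior variance σₙ² = σ₀²σ²/(σ² + n·σ₀²) = 1972.2481·1218.01/28829.4834 = 83.325042.
Predictive variance for one new observation = σₙ² + σ² = 1972.2481·1218.01/28829.4834 + 1218.01 = σ²·(σ₀² + 28829.4834)/28829.4834 = 1218.01·30801.7315/28829.4834 = 1301.335042; SD = √(1218.01·30801.7315/28829.4834) = 36.0740.

36.0740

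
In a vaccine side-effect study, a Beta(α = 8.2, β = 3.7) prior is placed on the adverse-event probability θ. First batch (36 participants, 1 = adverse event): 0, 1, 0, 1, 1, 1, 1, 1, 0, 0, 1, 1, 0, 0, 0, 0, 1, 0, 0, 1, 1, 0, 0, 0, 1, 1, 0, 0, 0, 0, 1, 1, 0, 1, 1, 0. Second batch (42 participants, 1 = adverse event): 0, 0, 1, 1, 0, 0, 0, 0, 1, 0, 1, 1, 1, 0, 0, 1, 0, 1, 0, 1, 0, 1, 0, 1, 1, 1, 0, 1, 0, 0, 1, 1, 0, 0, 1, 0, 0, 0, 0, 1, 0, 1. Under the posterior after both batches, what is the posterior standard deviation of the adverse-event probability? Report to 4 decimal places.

The Beta prior is conjugate to a Binomial/Bernoulli likelihood; the update adds successes to α and failures to β.
After batch 1: Beta(8.2+17, 3.7+19) = Beta(25.2, 22.7).
After batch 2: Beta(25.2+19, 22.7+23) = Beta(44.2, 45.7).
Var = αβ/((α+β)²(α+β+1)) = 44.2·45.7/(89.9²·90.9) = 0.00274951; SD = √0.00274951 = 0.0524.

0.0524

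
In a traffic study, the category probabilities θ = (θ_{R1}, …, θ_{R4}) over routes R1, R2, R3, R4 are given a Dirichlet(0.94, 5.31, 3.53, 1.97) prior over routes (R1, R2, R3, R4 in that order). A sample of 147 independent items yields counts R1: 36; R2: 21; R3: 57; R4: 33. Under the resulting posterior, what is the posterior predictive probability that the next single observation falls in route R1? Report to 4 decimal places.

The Dirichlet prior is conjugate to the Multinomial likelihood: each posterior αⱼ = prior αⱼ + observed count nⱼ.
Posterior concentration: (36.94, 26.31, 60.53, 34.97), total = 158.75.
P(next = R1 | data) = α_{R1}/Σα = 0.2327.

0.2327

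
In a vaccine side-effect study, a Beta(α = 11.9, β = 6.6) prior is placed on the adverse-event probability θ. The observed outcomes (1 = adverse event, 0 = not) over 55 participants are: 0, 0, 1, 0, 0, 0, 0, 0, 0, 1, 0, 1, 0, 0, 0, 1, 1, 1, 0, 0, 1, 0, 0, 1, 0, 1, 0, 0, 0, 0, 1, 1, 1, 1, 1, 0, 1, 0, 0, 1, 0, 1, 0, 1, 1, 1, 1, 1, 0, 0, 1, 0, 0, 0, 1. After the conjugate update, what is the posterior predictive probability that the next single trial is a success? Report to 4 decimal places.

0.4884

The Beta prior is conjugate to a Binomial/Bernoulli likelihood; the update adds successes to α and failures to β.
Posterior: Beta(α+k, β+n−k) = Beta(11.9+24, 6.6+31) = Beta(35.9, 37.6).
For a single future Bernoulli trial, P(success | data) = α/(α+β) = 0.4884.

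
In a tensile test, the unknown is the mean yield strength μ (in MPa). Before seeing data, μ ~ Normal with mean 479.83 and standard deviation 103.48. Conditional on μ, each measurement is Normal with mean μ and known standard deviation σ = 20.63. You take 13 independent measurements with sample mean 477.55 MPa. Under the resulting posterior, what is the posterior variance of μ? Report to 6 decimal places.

32.638437

For Normal data with known variance σ², a Normal(μ₀, σ₀²) prior on μ is conjugate. Posterior precision = 1/σ₀² + n/σ²; posterior mean is the precision-weighted average of μ₀ and x̄.
σ₀² = 103.48² = 10708.1104, σ² = 20.63² = 425.5969; σ² + n·σ₀² = 425.5969 + 13·10708.1104 = 139631.0321.
Posterior precision = 1/σ₀² + n/σ² = 1/10708.1104 + 13/425.5969 = (σ² + n·σ₀²)/(σ₀²σ²) = 139631.0321/(10708.1104·425.5969); posterior variance σₙ² = σ₀²σ²/(σ² + n·σ₀²) = 10708.1104·425.5969/139631.0321 = 32.638437.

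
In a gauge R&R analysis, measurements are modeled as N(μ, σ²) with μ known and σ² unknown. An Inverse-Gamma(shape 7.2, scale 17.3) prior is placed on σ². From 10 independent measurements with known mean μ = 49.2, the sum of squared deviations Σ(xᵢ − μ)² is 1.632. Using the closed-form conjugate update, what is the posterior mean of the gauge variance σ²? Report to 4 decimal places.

With known mean μ and an Inverse-Gamma(α, β) prior on σ², the Normal likelihood is conjugate: posterior is Inv-Gamma(α + n/2, β + Σ(xᵢ−μ)²/2).
Posterior: Inv-Gamma(7.2 + 10/2, 17.3 + 1.632/2) = Inv-Gamma(12.20, 18.1160).
E[σ²|data] = β/(α−1) = 18.1160/11.20 = 1.6175.

1.6175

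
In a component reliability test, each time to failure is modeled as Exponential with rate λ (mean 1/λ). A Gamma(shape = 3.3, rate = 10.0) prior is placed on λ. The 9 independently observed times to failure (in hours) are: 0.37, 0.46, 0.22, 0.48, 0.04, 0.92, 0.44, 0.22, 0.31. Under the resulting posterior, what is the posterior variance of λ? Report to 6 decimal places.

With a Gamma(shape α, rate β) prior on the exponential rate λ, the posterior after n observations with total T = Σxᵢ is Gamma(α+n, β+T).
Sum of observations T = 3.46 hours; n = 9.
Posterior: Gamma(3.3+9, 10.0+3.46) = Gamma(12.3, 13.46).
Var = α/β² = 0.067891.

0.067891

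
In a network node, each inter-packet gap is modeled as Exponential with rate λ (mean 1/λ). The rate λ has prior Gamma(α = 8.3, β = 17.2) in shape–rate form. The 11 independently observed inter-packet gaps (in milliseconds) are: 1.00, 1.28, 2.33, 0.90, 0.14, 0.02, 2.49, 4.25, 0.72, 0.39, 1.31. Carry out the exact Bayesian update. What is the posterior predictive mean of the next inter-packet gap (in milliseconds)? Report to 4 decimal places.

1.7503

With a Gamma(shape α, rate β) prior on the exponential rate λ, the posterior after n observations with total T = Σxᵢ is Gamma(α+n, β+T).
Sum of observations T = 14.83 milliseconds; n = 11.
Posterior: Gamma(8.3+11, 17.2+14.83) = Gamma(19.3, 32.03).
The predictive distribution for the next observation is Lomax; its mean is β/(α−1) = 32.03/18.3 = 1.7503.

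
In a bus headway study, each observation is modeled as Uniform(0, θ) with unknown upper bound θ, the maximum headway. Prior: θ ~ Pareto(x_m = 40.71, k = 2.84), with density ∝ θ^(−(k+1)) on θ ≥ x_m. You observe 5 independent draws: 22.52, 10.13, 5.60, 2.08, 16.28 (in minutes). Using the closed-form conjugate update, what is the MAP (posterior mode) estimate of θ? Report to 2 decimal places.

A Pareto(scale x_m, shape k) prior on the upper bound θ of Uniform(0, θ) is conjugate: posterior is Pareto(max(x_m, max xᵢ), k + n).
Sample maximum = 22.52; prior scale x_m = 40.71 → posterior scale = max = 40.71.
Posterior shape = 2.84 + 5 = 7.84.
The Pareto density is decreasing on [x_m, ∞), so the mode is x_m = 40.71.

40.71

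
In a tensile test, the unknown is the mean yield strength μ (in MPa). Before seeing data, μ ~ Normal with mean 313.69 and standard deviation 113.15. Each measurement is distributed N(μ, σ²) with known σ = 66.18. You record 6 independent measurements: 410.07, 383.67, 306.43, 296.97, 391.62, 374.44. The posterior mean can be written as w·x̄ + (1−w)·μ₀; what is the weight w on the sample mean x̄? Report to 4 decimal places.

For Normal data with known variance σ², a Normal(μ₀, σ₀²) prior on μ is conjugate. Posterior precision = 1/σ₀² + n/σ²; posterior mean is the precision-weighted average of μ₀ and x̄.
σ₀² = 113.15² = 12802.9225, σ² = 66.18² = 4379.7924. Prior precision 1/σ₀² = 1/12802.9225; data precision n/σ² = 6/4379.7924.
w = (n/σ²)/(1/σ₀² + n/σ²) = n·σ₀²/(σ² + n·σ₀²) = 6·12802.9225/(4379.7924 + 6·12802.9225) = 76817.535/81197.3274 = 0.9461.

0.9461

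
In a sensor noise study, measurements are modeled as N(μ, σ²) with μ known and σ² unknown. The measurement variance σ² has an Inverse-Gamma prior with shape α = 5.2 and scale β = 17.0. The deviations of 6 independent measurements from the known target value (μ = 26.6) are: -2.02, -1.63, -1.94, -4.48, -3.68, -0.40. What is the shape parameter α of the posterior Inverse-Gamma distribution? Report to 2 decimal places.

With known mean μ and an Inverse-Gamma(α, β) prior on σ², the Normal likelihood is conjugate: posterior is Inv-Gamma(α + n/2, β + Σ(xᵢ−μ)²/2).
Σ(xᵢ−μ)² = (-2.02)² + (-1.63)² + (-1.94)² + (-4.48)² + (-3.68)² + (-0.40)² = 44.2737.
Posterior: Inv-Gamma(5.2 + 6/2, 17.0 + 44.2737/2) = Inv-Gamma(8.20, 39.13685).
Posterior α = 8.20.

8.20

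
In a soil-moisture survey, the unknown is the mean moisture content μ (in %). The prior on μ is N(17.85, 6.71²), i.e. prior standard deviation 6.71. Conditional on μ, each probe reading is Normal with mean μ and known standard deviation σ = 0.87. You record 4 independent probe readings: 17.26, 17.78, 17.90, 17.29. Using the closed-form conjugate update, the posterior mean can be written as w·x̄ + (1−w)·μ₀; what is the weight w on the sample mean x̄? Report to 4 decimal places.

For Normal data with known variance σ², a Normal(μ₀, σ₀²) prior on μ is conjugate. Posterior precision = 1/σ₀² + n/σ²; posterior mean is the precision-weighted average of μ₀ and x̄.
σ₀² = 6.71² = 45.0241, σ² = 0.87² = 0.7569. Prior precision 1/σ₀² = 1/45.0241; data precision n/σ² = 4/0.7569.
w = (n/σ²)/(1/σ₀² + n/σ²) = n·σ₀²/(σ² + n·σ₀²) = 4·45.0241/(0.7569 + 4·45.0241) = 180.0964/180.8533 = 0.9958.

0.9958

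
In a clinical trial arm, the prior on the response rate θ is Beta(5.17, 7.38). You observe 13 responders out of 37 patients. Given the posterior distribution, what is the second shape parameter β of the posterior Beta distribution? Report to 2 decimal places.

31.38

The Beta prior is conjugate to a Binomial/Bernoulli likelihood; the update adds successes to α and failures to β.
Posterior: Beta(α+k, β+n−k) = Beta(5.17+13, 7.38+24) = Beta(18.17, 31.38).
Posterior β = 31.38.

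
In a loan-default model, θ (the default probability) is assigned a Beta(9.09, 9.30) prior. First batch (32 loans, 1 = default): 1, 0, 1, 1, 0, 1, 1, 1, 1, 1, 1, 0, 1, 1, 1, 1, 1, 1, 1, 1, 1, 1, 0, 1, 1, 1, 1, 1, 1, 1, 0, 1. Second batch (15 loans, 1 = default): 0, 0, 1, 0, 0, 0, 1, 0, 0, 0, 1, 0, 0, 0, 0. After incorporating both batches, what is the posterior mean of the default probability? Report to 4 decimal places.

The Beta prior is conjugate to a Binomial/Bernoulli likelihood; the update adds successes to α and failures to β.
After batch 1: Beta(9.09+27, 9.30+5) = Beta(36.09, 14.30).
After batch 2: Beta(36.09+3, 14.30+12) = Beta(39.09, 26.30).
Posterior mean = α/(α+β) = 39.09/65.39 = 0.5978.

0.5978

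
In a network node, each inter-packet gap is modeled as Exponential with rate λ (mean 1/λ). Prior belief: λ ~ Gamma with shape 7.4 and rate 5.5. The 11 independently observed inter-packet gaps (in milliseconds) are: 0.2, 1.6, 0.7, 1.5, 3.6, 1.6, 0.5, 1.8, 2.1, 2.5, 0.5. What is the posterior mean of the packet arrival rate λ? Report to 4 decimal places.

With a Gamma(shape α, rate β) prior on the exponential rate λ, the posterior after n observations with total T = Σxᵢ is Gamma(α+n, β+T).
Sum of observations T = 16.6 milliseconds; n = 11.
Posterior: Gamma(7.4+11, 5.5+16.6) = Gamma(18.4, 22.1).
Posterior mean of λ = α/β = 18.4/22.1 = 0.8326.

0.8326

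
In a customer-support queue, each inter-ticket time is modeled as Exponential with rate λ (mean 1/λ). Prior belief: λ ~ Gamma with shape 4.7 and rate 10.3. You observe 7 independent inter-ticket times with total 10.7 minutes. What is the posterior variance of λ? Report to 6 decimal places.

With a Gamma(shape α, rate β) prior on the exponential rate λ, the posterior after n observations with total T = Σxᵢ is Gamma(α+n, β+T).
Posterior: Gamma(4.7+7, 10.3+10.7) = Gamma(11.7, 21.0).
Var = α/β² = 0.026531.

0.026531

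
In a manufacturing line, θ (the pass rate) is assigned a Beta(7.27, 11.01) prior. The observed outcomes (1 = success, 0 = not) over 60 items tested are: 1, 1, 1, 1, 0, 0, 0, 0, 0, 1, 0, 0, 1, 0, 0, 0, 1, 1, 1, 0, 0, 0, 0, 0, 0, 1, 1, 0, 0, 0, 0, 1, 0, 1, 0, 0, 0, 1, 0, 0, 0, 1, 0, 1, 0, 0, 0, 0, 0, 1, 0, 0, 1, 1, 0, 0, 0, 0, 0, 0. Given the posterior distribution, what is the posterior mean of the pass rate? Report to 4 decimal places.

The Beta prior is conjugate to a Binomial/Bernoulli likelihood; the update adds successes to α and failures to β.
Posterior: Beta(α+k, β+n−k) = Beta(7.27+19, 11.01+41) = Beta(26.27, 52.01).
Posterior mean = α/(α+β) = 26.27/78.28 = 0.3356.

0.3356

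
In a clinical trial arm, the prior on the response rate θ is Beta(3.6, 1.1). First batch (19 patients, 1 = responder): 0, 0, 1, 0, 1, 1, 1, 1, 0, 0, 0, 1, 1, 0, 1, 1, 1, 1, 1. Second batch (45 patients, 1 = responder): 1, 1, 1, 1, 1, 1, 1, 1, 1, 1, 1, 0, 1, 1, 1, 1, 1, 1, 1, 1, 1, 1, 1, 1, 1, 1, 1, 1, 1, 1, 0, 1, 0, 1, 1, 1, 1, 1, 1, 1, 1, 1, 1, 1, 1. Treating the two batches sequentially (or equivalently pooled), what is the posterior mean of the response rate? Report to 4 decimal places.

The Beta prior is conjugate to a Binomial/Bernoulli likelihood; the update adds successes to α and failures to β.
After batch 1: Beta(3.6+12, 1.1+7) = Beta(15.6, 8.1).
After batch 2: Beta(15.6+42, 8.1+3) = Beta(57.6, 11.1).
Posterior mean = α/(α+β) = 57.6/68.7 = 0.8384.

0.8384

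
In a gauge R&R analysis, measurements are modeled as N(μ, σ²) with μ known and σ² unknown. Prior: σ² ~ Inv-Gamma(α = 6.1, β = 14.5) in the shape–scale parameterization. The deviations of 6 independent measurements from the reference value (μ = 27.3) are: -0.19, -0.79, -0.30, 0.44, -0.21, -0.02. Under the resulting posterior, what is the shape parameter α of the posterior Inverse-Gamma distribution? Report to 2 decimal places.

9.10

With known mean μ and an Inverse-Gamma(α, β) prior on σ², the Normal likelihood is conjugate: posterior is Inv-Gamma(α + n/2, β + Σ(xᵢ−μ)²/2).
Σ(xᵢ−μ)² = (-0.19)² + (-0.79)² + (-0.30)² + (0.44)² + (-0.21)² + (-0.02)² = 0.9883.
Posterior: Inv-Gamma(6.1 + 6/2, 14.5 + 0.9883/2) = Inv-Gamma(9.10, 14.99415).
Posterior α = 9.10.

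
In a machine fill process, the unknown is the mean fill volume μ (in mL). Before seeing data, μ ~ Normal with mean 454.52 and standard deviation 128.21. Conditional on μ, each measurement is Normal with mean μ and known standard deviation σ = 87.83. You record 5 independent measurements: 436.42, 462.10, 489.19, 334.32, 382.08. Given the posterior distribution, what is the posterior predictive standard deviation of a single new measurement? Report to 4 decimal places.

95.5225

For Normal data with known variance σ², a Normal(μ₀, σ₀²) prior on μ is conjugate. Posterior precision = 1/σ₀² + n/σ²; posterior mean is the precision-weighted average of μ₀ and x̄.
σ₀² = 128.21² = 16437.8041, σ² = 87.83² = 7714.1089; σ² + n·σ₀² = 7714.1089 + 5·16437.8041 = 89903.1294.
Posterior precision = 1/σ₀² + n/σ² = 1/16437.8041 + 5/7714.1089 = (σ² + n·σ₀²)/(σ₀²σ²) = 89903.1294/(16437.8041·7714.1089); posterior variance σₙ² = σ₀²σ²/(σ² + n·σ₀²) = 16437.8041·7714.1089/89903.1294 = 1410.440457.
Predictive variance for one new observation = σₙ² + σ² = 16437.8041·7714.1089/89903.1294 + 7714.1089 = σ²·(σ₀² + 89903.1294)/89903.1294 = 7714.1089·106340.9335/89903.1294 = 9124.549357; SD = √(7714.1089·106340.9335/89903.1294) = 95.5225.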